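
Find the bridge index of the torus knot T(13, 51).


The bridge number of T(p,q) is min(p,q).
min(13, 51) = 13

13


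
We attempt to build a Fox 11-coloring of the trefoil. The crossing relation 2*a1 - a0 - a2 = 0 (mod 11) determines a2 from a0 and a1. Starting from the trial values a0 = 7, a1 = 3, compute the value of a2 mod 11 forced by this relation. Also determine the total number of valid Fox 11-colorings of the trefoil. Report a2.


Step 1: Apply the given crossing relation 2*a1 - a0 - a2 = 0 (mod 11).
  a2 = 2*a1 - a0 mod 11
  a2 = 2*3 - 7 mod 11
  a2 = 6 - 7 mod 11
  a2 = -1 mod 11 = 10
Step 2: The trefoil has determinant 3.
  Number of Fox p-colorings (p prime) is p^2 if p = 3, else p.
  Since 11 does not divide 3, only trivial (constant) colorings exist.
  (So the trial a0 = 7, a1 = 3 with a0 != a1 does NOT extend to a valid coloring of the whole trefoil: the other two crossing relations require 3*(a1 - a0) = 0 (mod 11), which fails.)
  Total colorings = 11
Step 3: a2 = 10, total Fox 11-colorings = 11

10


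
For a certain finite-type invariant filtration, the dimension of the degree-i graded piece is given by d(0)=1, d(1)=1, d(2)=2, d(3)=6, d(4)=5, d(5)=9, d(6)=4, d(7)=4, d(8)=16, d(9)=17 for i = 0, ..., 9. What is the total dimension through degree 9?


Total dimension = d(0) + d(1) + ... + d(9)
= 1 + 1 + 2 + 6 + 5 + 9 + 4 + 4 + 16 + 17
= 65

65


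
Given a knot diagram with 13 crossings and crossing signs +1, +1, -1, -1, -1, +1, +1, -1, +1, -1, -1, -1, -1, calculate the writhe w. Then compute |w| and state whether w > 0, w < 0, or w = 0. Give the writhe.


Step 1: Count positive crossings (+1).
Positive crossings: 5
Step 2: Count negative crossings (-1).
Negative crossings: 8
Step 3: Writhe = (positive) - (negative)
w = 5 - 8 = -3
Step 4: |w| = 3, and w is negative

-3


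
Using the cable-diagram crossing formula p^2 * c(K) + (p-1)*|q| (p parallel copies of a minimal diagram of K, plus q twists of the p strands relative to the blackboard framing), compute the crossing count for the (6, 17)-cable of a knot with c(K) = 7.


Step 1: Each of the c(K) crossings of the companion diagram becomes p*p = p^2 crossings among the p parallel strands, and each of the |q| twists s_1 s_2 ... s_(p-1) adds (p-1) crossings.
  Crossings = p^2 * c(K) + (p-1)*|q|
Step 2: = 6^2 * 7 + (6-1)*17
Step 3: = 36*7 + 5*17
Step 4: = 252 + 85 = 337

337


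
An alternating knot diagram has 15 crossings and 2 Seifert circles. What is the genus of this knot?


For alternating knots, g = (c - s + 1)/2.
= (15 - 2 + 1)/2
= 14/2 = 7

7


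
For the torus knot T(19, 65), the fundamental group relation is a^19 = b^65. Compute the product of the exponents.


The relation is a^19 = b^65.
Product of exponents = 19 * 65
= 1235

1235


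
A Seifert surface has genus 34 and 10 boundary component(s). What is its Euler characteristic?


chi = 2 - 2g - b
= 2 - 2*34 - 10
= 2 - 68 - 10 = -76

-76


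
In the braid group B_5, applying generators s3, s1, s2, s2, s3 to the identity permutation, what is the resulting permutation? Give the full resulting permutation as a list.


Starting with identity [1, 2, 3, 4, 5].
Apply generators in sequence:
  After s3: [1, 2, 4, 3, 5]
  After s1: [2, 1, 4, 3, 5]
  After s2: [2, 4, 1, 3, 5]
  After s2: [2, 1, 4, 3, 5]
  After s3: [2, 1, 3, 4, 5]
Final permutation: [2, 1, 3, 4, 5]

[2, 1, 3, 4, 5]


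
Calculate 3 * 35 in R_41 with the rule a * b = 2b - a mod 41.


3 * 35 = 2*35 - 3 mod 41
= 70 - 3 mod 41
= 67 mod 41 = 26

26


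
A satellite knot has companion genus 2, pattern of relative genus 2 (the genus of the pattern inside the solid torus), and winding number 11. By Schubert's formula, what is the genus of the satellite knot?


Schubert: g(satellite) = g_rel(pattern) + |winding| * g(companion),
where g_rel(pattern) is the genus of the pattern relative to the solid torus.
= 2 + 11 * 2
= 2 + 22 = 24

24


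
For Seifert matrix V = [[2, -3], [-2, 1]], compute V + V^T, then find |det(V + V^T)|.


Step 1: Form V + V^T where V = [[2, -3], [-2, 1]]
  V^T = [[2, -2], [-3, 1]]
  V + V^T = [[4, -5], [-5, 2]]
Step 2: det(V + V^T) = 4*2 - (-5)*(-5)
  = 8 - 25 = -17
Step 3: Knot determinant = |det(V + V^T)| = |-17| = 17

17


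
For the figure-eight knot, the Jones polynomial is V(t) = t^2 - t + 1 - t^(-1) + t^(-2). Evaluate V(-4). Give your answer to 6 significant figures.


Substituting t = -4 into V(t) = t^2 - t + 1 - t^(-1) + t^(-2):
  (+)t^(2) = 16
  (-)t^(1) = 4
  (+)t^(0) = 1
  (-)t^(-1) = 0.25
  (+)t^(-2) = 0.0625
Sum = (16) + (4) + (1) + (0.25) + (0.0625)
= 21.3125
Rounded to 6 significant figures: 21.3125

21.3125


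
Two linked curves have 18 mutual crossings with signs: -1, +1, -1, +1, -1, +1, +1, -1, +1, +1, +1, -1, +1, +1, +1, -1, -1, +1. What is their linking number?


Step 1: Count positive crossings: 11
Step 2: Count negative crossings: 7
Step 3: Sum of signs = 11 - 7 = 4
Step 4: Linking number = sum/2 = 4/2 = 2

2


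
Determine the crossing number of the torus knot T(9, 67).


For a torus knot T(p, q) with gcd(p,q)=1,
the crossing number is min(p*(q-1), q*(p-1)).
p*(q-1) = 9*66 = 594
q*(p-1) = 67*8 = 536
min(594, 536) = 536

536


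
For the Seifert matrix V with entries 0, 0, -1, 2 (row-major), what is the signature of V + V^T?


Step 1: V + V^T = [[0, -1], [-1, 4]]
Step 2: trace = 4, det = -1
Step 3: Discriminant = 4^2 - 4*(-1) = 20
Step 4: Eigenvalues: 4.23607, -0.236068
Step 5: Signature = (# positive eigenvalues) - (# negative eigenvalues) = 0

0


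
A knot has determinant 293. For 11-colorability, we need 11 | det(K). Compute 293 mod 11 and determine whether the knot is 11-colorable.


Step 1: A knot is p-colorable if and only if p divides its determinant.
Step 2: Compute 293 mod 11.
293 = 26 * 11 + 7
Step 3: 293 mod 11 = 7
Step 4: The knot is 11-colorable: no

7


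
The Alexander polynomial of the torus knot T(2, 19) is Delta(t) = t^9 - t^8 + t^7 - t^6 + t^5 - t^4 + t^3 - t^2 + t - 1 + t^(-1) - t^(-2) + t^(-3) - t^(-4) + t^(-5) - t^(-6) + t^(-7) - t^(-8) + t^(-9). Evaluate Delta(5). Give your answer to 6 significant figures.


Substituting t = 5 into Delta(t) = t^9 - t^8 + t^7 - t^6 + t^5 - t^4 + t^3 - t^2 + t - 1 + t^(-1) - t^(-2) + t^(-3) - t^(-4) + t^(-5) - t^(-6) + t^(-7) - t^(-8) + t^(-9):
Term values: (1953125) + (-390625) + (78125) + (-15625) + (3125) + (-625) + (125) + (-25) + (5) + (-1) + (0.2) + (-0.04) + (0.008) + (-0.0016) + (0.00032) + (-6.4e-05) + (1.28e-05) + (-2.56e-06) + (5.12e-07)
Sum = 1627604.167
Rounded to 6 significant figures: 1.6276e+06

1.6276e+06


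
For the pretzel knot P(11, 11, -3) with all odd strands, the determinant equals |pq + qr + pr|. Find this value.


Step 1: Compute pq + qr + pr.
pq = 11*11 = 121
qr = 11*(-3) = -33
pr = 11*(-3) = -33
pq + qr + pr = 121 + (-33) + (-33) = 55
Step 2: Take absolute value.
det(P(11,11,-3)) = |55| = 55

55


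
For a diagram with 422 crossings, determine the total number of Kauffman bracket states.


Each crossing contributes 2 choices (A-smoothing or B-smoothing).
Total states = 2^422 = 10830740992659433045228180406808920716548582325686783496759685861775864483615725089999900023844295226942934417817982702456930304

10830740992659433045228180406808920716548582325686783496759685861775864483615725089999900023844295226942934417817982702456930304


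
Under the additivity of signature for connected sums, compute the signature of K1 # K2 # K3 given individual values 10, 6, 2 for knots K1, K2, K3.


The signature is additive under connected sum.
signature(K1 # K2 # K3) = (10) + (6) + (2)
= 18

18


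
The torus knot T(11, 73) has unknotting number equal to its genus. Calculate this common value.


For a torus knot T(p,q), both the unknotting number and genus equal (p-1)(q-1)/2.
= (11-1)(73-1)/2
= 10*72/2
= 720/2 = 360

360


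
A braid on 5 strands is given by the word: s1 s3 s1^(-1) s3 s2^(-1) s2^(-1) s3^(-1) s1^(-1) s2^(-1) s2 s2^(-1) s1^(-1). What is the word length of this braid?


The word length counts the number of generators (including inverses).
Listing each generator: s1, s3, s1^(-1), s3, s2^(-1), s2^(-1), s3^(-1), s1^(-1), s2^(-1), s2, s2^(-1), s1^(-1)
There are 12 generators in this braid word.

12


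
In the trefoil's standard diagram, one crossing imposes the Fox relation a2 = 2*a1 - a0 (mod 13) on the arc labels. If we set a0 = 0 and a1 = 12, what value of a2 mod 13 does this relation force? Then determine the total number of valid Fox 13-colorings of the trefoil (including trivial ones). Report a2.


Step 1: Apply the given crossing relation 2*a1 - a0 - a2 = 0 (mod 13).
  a2 = 2*a1 - a0 mod 13
  a2 = 2*12 - 0 mod 13
  a2 = 24 - 0 mod 13
  a2 = 24 mod 13 = 11
Step 2: The trefoil has determinant 3.
  Number of Fox p-colorings (p prime) is p^2 if p = 3, else p.
  Since 13 does not divide 3, only trivial (constant) colorings exist.
  (So the trial a0 = 0, a1 = 12 with a0 != a1 does NOT extend to a valid coloring of the whole trefoil: the other two crossing relations require 3*(a1 - a0) = 0 (mod 13), which fails.)
  Total colorings = 13
Step 3: a2 = 11, total Fox 13-colorings = 13

11


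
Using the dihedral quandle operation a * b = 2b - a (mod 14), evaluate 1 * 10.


1 * 10 = 2*10 - 1 mod 14
= 20 - 1 mod 14
= 19 mod 14 = 5

5


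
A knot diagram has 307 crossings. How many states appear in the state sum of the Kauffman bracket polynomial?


Each crossing contributes 2 choices (A-smoothing or B-smoothing).
Total states = 2^307 = 260740604970814219042361048116400404614587954389239840081425977517360806369707098391474864128

260740604970814219042361048116400404614587954389239840081425977517360806369707098391474864128


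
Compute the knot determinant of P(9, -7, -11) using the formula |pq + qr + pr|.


Step 1: Compute pq + qr + pr.
pq = 9*(-7) = -63
qr = (-7)*(-11) = 77
pr = 9*(-11) = -99
pq + qr + pr = -63 + 77 + (-99) = -85
Step 2: Take absolute value.
det(P(9,-7,-11)) = |-85| = 85

85


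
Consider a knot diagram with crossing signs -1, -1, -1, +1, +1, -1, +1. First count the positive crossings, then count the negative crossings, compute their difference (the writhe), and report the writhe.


Step 1: Count positive crossings (+1).
Positive crossings: 3
Step 2: Count negative crossings (-1).
Negative crossings: 4
Step 3: Writhe = (positive) - (negative)
w = 3 - 4 = -1
Step 4: |w| = 1, and w is negative

-1


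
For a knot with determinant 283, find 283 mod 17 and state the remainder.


Step 1: A knot is p-colorable if and only if p divides its determinant.
Step 2: Compute 283 mod 17.
283 = 16 * 17 + 11
Step 3: 283 mod 17 = 11
Step 4: The knot is 17-colorable: no

11


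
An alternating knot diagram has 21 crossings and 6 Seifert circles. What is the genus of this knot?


For alternating knots, g = (c - s + 1)/2.
= (21 - 6 + 1)/2
= 16/2 = 8

8


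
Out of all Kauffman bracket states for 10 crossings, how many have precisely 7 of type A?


We choose which 7 of 10 crossings get A-smoothings.
C(10, 7) = 10! / (7! * 3!)
= 120

120


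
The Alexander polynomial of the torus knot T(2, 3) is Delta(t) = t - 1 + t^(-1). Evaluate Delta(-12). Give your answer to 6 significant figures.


Substituting t = -12 into Delta(t) = t - 1 + t^(-1):
Term values: (-12) + (-1) + (-0.0833333)
Sum = -13.08333333
Rounded to 6 significant figures: -13.0833

-13.0833


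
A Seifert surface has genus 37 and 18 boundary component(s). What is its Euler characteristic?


chi = 2 - 2g - b
= 2 - 2*37 - 18
= 2 - 74 - 18 = -90

-90


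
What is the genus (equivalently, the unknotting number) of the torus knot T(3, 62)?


For a torus knot T(p,q), both the unknotting number and genus equal (p-1)(q-1)/2.
= (3-1)(62-1)/2
= 2*61/2
= 122/2 = 61

61


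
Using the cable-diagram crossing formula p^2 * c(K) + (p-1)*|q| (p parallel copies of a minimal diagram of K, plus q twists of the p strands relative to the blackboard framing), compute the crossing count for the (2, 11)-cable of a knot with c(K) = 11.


Step 1: Each of the c(K) crossings of the companion diagram becomes p*p = p^2 crossings among the p parallel strands, and each of the |q| twists s_1 s_2 ... s_(p-1) adds (p-1) crossings.
  Crossings = p^2 * c(K) + (p-1)*|q|
Step 2: = 2^2 * 11 + (2-1)*11
Step 3: = 4*11 + 1*11
Step 4: = 44 + 11 = 55

55


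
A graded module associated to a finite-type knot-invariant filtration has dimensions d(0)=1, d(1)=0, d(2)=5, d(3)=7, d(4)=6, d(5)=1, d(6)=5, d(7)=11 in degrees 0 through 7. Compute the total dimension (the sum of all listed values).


Total dimension = d(0) + d(1) + ... + d(7)
= 1 + 0 + 5 + 7 + 6 + 1 + 5 + 11
= 36

36


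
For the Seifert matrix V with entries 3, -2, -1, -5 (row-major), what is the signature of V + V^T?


Step 1: V + V^T = [[6, -3], [-3, -10]]
Step 2: trace = -4, det = -69
Step 3: Discriminant = (-4)^2 - 4*(-69) = 292
Step 4: Eigenvalues: 6.544, -10.544
Step 5: Signature = (# positive eigenvalues) - (# negative eigenvalues) = 0

0


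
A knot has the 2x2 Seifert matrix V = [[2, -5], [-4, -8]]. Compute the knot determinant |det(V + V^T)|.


Step 1: Form V + V^T where V = [[2, -5], [-4, -8]]
  V^T = [[2, -4], [-5, -8]]
  V + V^T = [[4, -9], [-9, -16]]
Step 2: det(V + V^T) = 4*(-16) - (-9)*(-9)
  = -64 - 81 = -145
Step 3: Knot determinant = |det(V + V^T)| = |-145| = 145

145


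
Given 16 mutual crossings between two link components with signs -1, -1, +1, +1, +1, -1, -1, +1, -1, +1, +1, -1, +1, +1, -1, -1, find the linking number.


Step 1: Count positive crossings: 8
Step 2: Count negative crossings: 8
Step 3: Sum of signs = 8 - 8 = 0
Step 4: Linking number = sum/2 = 0/2 = 0

0


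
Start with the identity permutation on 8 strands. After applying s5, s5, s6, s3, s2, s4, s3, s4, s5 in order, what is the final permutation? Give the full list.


Starting with identity [1, 2, 3, 4, 5, 6, 7, 8].
Apply generators in sequence:
  After s5: [1, 2, 3, 4, 6, 5, 7, 8]
  After s5: [1, 2, 3, 4, 5, 6, 7, 8]
  After s6: [1, 2, 3, 4, 5, 7, 6, 8]
  After s3: [1, 2, 4, 3, 5, 7, 6, 8]
  After s2: [1, 4, 2, 3, 5, 7, 6, 8]
  After s4: [1, 4, 2, 5, 3, 7, 6, 8]
  After s3: [1, 4, 5, 2, 3, 7, 6, 8]
  After s4: [1, 4, 5, 3, 2, 7, 6, 8]
  After s5: [1, 4, 5, 3, 7, 2, 6, 8]
Final permutation: [1, 4, 5, 3, 7, 2, 6, 8]

[1, 4, 5, 3, 7, 2, 6, 8]


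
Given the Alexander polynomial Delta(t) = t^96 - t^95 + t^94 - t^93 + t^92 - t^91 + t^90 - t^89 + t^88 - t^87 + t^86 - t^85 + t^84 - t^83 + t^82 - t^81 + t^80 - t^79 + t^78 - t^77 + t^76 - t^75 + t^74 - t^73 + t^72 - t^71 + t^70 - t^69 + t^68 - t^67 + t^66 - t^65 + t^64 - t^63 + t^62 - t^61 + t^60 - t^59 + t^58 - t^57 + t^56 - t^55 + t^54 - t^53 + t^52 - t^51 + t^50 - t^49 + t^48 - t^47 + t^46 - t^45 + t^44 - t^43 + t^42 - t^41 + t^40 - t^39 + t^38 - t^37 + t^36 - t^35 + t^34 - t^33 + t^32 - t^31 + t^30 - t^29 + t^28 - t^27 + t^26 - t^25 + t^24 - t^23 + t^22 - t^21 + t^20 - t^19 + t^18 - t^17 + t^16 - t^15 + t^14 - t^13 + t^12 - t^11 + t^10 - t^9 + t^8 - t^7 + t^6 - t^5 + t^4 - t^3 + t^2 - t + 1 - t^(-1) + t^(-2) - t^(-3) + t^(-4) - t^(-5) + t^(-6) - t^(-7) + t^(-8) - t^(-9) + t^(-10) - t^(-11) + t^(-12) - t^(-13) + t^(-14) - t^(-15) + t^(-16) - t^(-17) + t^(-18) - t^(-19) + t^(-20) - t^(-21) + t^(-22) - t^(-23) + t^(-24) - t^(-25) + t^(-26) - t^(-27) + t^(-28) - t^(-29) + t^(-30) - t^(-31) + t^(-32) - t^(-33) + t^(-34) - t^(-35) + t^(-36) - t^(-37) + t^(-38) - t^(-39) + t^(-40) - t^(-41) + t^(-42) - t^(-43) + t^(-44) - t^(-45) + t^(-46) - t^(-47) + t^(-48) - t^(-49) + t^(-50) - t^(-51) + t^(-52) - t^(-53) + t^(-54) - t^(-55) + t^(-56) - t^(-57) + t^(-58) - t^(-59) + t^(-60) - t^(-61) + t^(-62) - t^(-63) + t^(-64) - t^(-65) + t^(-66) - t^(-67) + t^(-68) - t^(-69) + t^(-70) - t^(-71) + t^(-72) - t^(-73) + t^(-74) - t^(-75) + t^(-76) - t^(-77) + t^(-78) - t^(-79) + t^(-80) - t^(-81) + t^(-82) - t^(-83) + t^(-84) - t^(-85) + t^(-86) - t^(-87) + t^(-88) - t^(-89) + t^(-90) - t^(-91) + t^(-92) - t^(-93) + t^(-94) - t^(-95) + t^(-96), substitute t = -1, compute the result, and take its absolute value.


Step 1: The polynomial has 193 terms with alternating signs, exponents from 96 down to -96.
Step 2: Substitute t = -1. The i-th term has coefficient (-1)^i and exponent (m-i),
  so its value is (-1)^i * (-1)^(m-i) = (-1)^m = 1 for every i.
Step 3: All 193 terms equal 1, so Delta(-1) = 193 * (1) = 193
Step 4: |Delta(-1)| = 193

193


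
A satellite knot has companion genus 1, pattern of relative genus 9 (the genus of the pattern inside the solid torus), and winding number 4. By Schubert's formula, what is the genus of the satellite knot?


Schubert: g(satellite) = g_rel(pattern) + |winding| * g(companion),
where g_rel(pattern) is the genus of the pattern relative to the solid torus.
= 9 + 4 * 1
= 9 + 4 = 13

13


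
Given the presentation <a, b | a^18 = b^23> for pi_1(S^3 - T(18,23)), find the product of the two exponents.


The relation is a^18 = b^23.
Product of exponents = 18 * 23
= 414

414


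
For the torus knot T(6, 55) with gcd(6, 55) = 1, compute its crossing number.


For a torus knot T(p, q) with gcd(p,q)=1,
the crossing number is min(p*(q-1), q*(p-1)).
p*(q-1) = 6*54 = 324
q*(p-1) = 55*5 = 275
min(324, 275) = 275

275


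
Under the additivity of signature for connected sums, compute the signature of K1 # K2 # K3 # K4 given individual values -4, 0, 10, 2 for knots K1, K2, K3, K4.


The signature is additive under connected sum.
signature(K1 # K2 # K3 # K4) = (-4) + (0) + (10) + (2)
= 8

8


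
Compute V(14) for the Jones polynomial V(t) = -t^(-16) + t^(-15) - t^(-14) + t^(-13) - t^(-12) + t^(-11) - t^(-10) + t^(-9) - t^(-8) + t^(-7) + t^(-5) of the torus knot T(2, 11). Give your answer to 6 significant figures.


Substituting t = 14 into V(t) = -t^(-16) + t^(-15) - t^(-14) + t^(-13) - t^(-12) + t^(-11) - t^(-10) + t^(-9) - t^(-8) + t^(-7) + t^(-5):
  (-)t^(-16) = -4.59147e-19
  (+)t^(-15) = 6.42805e-18
  (-)t^(-14) = -8.99927e-17
  (+)t^(-13) = 1.2599e-15
  (-)t^(-12) = -1.76386e-14
  (+)t^(-11) = 2.4694e-13
  (-)t^(-10) = -3.45716e-12
  (+)t^(-9) = 4.84003e-11
  (-)t^(-8) = -6.77604e-10
  (+)t^(-7) = 9.48645e-09
  (+)t^(-5) = 1.85934e-06
Sum = (-4.59147e-19) + (6.42805e-18) + (-8.99927e-17) + (1.2599e-15) + (-1.76386e-14) + (2.4694e-13) + (-3.45716e-12) + (4.84003e-11) + (-6.77604e-10) + (9.48645e-09) + (1.85934e-06)
= 1.868198341e-06
Rounded to 6 significant figures: 1.8682e-06

1.8682e-06


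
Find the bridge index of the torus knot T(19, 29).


The bridge number of T(p,q) is min(p,q).
min(19, 29) = 19

19


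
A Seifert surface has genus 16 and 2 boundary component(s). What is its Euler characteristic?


chi = 2 - 2g - b
= 2 - 2*16 - 2
= 2 - 32 - 2 = -32

-32


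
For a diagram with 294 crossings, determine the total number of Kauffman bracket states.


Each crossing contributes 2 choices (A-smoothing or B-smoothing).
Total states = 2^294 = 31828687130226345097944463881396533766429193651030253916189694521162207808802136034115584

31828687130226345097944463881396533766429193651030253916189694521162207808802136034115584


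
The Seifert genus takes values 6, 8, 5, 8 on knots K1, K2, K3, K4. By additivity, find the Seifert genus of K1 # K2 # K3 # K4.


The Seifert genus is additive under connected sum.
Seifert genus(K1 # K2 # K3 # K4) = (6) + (8) + (5) + (8)
= 27

27


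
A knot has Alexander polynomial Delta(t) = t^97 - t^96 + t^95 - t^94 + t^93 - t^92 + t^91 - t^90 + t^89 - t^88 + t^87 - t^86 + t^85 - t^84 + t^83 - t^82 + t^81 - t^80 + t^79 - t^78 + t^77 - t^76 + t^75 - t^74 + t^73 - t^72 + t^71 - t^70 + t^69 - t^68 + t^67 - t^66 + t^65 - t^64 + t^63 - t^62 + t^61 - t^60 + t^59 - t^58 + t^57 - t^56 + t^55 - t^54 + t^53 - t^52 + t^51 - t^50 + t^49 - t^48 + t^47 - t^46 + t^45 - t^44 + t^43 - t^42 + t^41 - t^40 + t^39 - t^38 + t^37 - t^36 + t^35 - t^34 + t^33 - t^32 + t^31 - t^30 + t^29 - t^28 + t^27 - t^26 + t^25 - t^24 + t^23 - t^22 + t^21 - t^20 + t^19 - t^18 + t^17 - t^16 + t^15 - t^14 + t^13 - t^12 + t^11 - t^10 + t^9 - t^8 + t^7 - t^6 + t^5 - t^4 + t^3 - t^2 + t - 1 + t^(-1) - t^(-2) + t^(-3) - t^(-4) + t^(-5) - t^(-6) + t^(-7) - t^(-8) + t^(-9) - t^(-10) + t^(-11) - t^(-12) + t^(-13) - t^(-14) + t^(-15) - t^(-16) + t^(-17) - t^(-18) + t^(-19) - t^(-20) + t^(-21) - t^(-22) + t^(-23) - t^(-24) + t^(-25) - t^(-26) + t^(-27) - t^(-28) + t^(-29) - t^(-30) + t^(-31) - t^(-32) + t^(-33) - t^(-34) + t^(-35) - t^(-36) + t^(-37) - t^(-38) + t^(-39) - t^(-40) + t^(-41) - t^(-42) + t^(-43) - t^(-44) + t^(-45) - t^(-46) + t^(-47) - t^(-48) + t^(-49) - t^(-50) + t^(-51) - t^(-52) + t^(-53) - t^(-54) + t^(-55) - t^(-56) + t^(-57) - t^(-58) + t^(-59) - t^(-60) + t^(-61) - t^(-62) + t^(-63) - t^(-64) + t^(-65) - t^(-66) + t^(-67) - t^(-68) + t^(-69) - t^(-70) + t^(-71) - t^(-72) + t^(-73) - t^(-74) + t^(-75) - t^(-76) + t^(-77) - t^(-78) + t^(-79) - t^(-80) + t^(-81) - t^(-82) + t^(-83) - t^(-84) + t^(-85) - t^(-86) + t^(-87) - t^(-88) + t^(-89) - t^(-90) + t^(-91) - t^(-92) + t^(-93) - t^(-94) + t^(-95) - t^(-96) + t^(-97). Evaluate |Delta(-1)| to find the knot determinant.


Step 1: The polynomial has 195 terms with alternating signs, exponents from 97 down to -97.
Step 2: Substitute t = -1. The i-th term has coefficient (-1)^i and exponent (m-i),
  so its value is (-1)^i * (-1)^(m-i) = (-1)^m = -1 for every i.
Step 3: All 195 terms equal -1, so Delta(-1) = 195 * (-1) = -195
Step 4: |Delta(-1)| = 195

195


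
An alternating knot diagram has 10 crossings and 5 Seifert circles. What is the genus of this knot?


For alternating knots, g = (c - s + 1)/2.
= (10 - 5 + 1)/2
= 6/2 = 3

3


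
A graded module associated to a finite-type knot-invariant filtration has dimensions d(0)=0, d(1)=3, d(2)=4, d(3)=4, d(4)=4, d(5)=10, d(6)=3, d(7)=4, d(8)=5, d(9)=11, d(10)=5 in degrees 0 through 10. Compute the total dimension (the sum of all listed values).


Total dimension = d(0) + d(1) + ... + d(10)
= 0 + 3 + 4 + 4 + 4 + 10 + 3 + 4 + 5 + 11 + 5
= 53

53


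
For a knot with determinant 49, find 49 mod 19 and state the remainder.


Step 1: A knot is p-colorable if and only if p divides its determinant.
Step 2: Compute 49 mod 19.
49 = 2 * 19 + 11
Step 3: 49 mod 19 = 11
Step 4: The knot is 19-colorable: no

11


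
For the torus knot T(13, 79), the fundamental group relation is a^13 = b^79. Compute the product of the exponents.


The relation is a^13 = b^79.
Product of exponents = 13 * 79
= 1027

1027


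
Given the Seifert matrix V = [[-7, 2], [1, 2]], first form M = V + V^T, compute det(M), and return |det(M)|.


Step 1: Form V + V^T where V = [[-7, 2], [1, 2]]
  V^T = [[-7, 1], [2, 2]]
  V + V^T = [[-14, 3], [3, 4]]
Step 2: det(V + V^T) = (-14)*4 - 3*3
  = -56 - 9 = -65
Step 3: Knot determinant = |det(V + V^T)| = |-65| = 65

65


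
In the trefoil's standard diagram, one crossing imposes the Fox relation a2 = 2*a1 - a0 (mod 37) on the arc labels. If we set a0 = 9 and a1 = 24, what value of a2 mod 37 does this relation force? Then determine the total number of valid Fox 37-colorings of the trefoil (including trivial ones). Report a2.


Step 1: Apply the given crossing relation 2*a1 - a0 - a2 = 0 (mod 37).
  a2 = 2*a1 - a0 mod 37
  a2 = 2*24 - 9 mod 37
  a2 = 48 - 9 mod 37
  a2 = 39 mod 37 = 2
Step 2: The trefoil has determinant 3.
  Number of Fox p-colorings (p prime) is p^2 if p = 3, else p.
  Since 37 does not divide 3, only trivial (constant) colorings exist.
  (So the trial a0 = 9, a1 = 24 with a0 != a1 does NOT extend to a valid coloring of the whole trefoil: the other two crossing relations require 3*(a1 - a0) = 0 (mod 37), which fails.)
  Total colorings = 37
Step 3: a2 = 2, total Fox 37-colorings = 37

2


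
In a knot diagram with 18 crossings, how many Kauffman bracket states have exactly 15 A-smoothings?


We choose which 15 of 18 crossings get A-smoothings.
C(18, 15) = 18! / (15! * 3!)
= 816

816


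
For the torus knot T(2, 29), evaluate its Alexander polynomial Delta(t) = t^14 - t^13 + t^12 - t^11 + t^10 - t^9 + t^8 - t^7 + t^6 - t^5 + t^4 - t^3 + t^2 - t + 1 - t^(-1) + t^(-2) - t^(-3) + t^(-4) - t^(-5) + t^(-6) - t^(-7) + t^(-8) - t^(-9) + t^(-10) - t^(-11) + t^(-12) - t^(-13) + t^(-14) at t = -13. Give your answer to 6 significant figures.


Substituting t = -13 into Delta(t) = t^14 - t^13 + t^12 - t^11 + t^10 - t^9 + t^8 - t^7 + t^6 - t^5 + t^4 - t^3 + t^2 - t + 1 - t^(-1) + t^(-2) - t^(-3) + t^(-4) - t^(-5) + t^(-6) - t^(-7) + t^(-8) - t^(-9) + t^(-10) - t^(-11) + t^(-12) - t^(-13) + t^(-14):
Term values: (3937376385699289) + (302875106592253) + (23298085122481) + (1792160394037) + (137858491849) + (10604499373) + (815730721) + (62748517) + (4826809) + (371293) + (28561) + (2197) + (169) + (13) + (1) + (0.0769231) + (0.00591716) + (0.000455166) + (3.50128e-05) + (2.69329e-06) + (2.07176e-07) + (1.59366e-08) + (1.22589e-09) + (9.42996e-11) + (7.25382e-12) + (5.57986e-13) + (4.2922e-14) + (3.30169e-15) + (2.53976e-16)
Sum = 4.265491085e+15
Rounded to 6 significant figures: 4.26549e+15

4.26549e+15


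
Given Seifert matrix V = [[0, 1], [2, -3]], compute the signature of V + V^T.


Step 1: V + V^T = [[0, 3], [3, -6]]
Step 2: trace = -6, det = -9
Step 3: Discriminant = (-6)^2 - 4*(-9) = 72
Step 4: Eigenvalues: 1.24264, -7.24264
Step 5: Signature = (# positive eigenvalues) - (# negative eigenvalues) = 0

0


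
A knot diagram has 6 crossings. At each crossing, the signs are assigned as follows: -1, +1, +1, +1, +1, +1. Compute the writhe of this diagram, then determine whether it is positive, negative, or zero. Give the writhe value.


Step 1: Count positive crossings (+1).
Positive crossings: 5
Step 2: Count negative crossings (-1).
Negative crossings: 1
Step 3: Writhe = (positive) - (negative)
w = 5 - 1 = 4
Step 4: |w| = 4, and w is positive

4


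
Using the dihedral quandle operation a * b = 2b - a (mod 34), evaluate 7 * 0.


7 * 0 = 2*0 - 7 mod 34
= 0 - 7 mod 34
= -7 mod 34 = 27

27


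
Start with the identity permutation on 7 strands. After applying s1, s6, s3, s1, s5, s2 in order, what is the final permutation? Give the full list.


Starting with identity [1, 2, 3, 4, 5, 6, 7].
Apply generators in sequence:
  After s1: [2, 1, 3, 4, 5, 6, 7]
  After s6: [2, 1, 3, 4, 5, 7, 6]
  After s3: [2, 1, 4, 3, 5, 7, 6]
  After s1: [1, 2, 4, 3, 5, 7, 6]
  After s5: [1, 2, 4, 3, 7, 5, 6]
  After s2: [1, 4, 2, 3, 7, 5, 6]
Final permutation: [1, 4, 2, 3, 7, 5, 6]

[1, 4, 2, 3, 7, 5, 6]


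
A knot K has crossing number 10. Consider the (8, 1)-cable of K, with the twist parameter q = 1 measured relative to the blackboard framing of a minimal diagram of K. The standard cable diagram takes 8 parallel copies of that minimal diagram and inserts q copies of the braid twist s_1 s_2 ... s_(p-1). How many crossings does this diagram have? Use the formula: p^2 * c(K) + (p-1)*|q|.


Step 1: Each of the c(K) crossings of the companion diagram becomes p*p = p^2 crossings among the p parallel strands, and each of the |q| twists s_1 s_2 ... s_(p-1) adds (p-1) crossings.
  Crossings = p^2 * c(K) + (p-1)*|q|
Step 2: = 8^2 * 10 + (8-1)*1
Step 3: = 64*10 + 7*1
Step 4: = 640 + 7 = 647

647


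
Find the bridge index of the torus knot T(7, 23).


The bridge number of T(p,q) is min(p,q).
min(7, 23) = 7

7


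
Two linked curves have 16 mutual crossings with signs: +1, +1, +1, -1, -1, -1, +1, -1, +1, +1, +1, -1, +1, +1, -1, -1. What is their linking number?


Step 1: Count positive crossings: 9
Step 2: Count negative crossings: 7
Step 3: Sum of signs = 9 - 7 = 2
Step 4: Linking number = sum/2 = 2/2 = 1

1


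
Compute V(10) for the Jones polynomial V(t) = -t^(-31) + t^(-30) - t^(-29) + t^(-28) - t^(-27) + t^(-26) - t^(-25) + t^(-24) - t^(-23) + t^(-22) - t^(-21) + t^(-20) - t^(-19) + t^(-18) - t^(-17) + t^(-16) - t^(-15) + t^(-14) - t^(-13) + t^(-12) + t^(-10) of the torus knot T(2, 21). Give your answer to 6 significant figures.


Substituting t = 10 into V(t) = -t^(-31) + t^(-30) - t^(-29) + t^(-28) - t^(-27) + t^(-26) - t^(-25) + t^(-24) - t^(-23) + t^(-22) - t^(-21) + t^(-20) - t^(-19) + t^(-18) - t^(-17) + t^(-16) - t^(-15) + t^(-14) - t^(-13) + t^(-12) + t^(-10):
  (-)t^(-31) = -1e-31
  (+)t^(-30) = 1e-30
  (-)t^(-29) = -1e-29
  (+)t^(-28) = 1e-28
  (-)t^(-27) = -1e-27
  (+)t^(-26) = 1e-26
  (-)t^(-25) = -1e-25
  (+)t^(-24) = 1e-24
  (-)t^(-23) = -1e-23
  (+)t^(-22) = 1e-22
  (-)t^(-21) = -1e-21
  (+)t^(-20) = 1e-20
  (-)t^(-19) = -1e-19
  (+)t^(-18) = 1e-18
  (-)t^(-17) = -1e-17
  (+)t^(-16) = 1e-16
  (-)t^(-15) = -1e-15
  (+)t^(-14) = 1e-14
  (-)t^(-13) = -1e-13
  (+)t^(-12) = 1e-12
  (+)t^(-10) = 1e-10
Sum = (-1e-31) + (1e-30) + (-1e-29) + (1e-28) + (-1e-27) + (1e-26) + (-1e-25) + (1e-24) + (-1e-23) + (1e-22) + (-1e-21) + (1e-20) + (-1e-19) + (1e-18) + (-1e-17) + (1e-16) + (-1e-15) + (1e-14) + (-1e-13) + (1e-12) + (1e-10)
= 1.009090909e-10
Rounded to 6 significant figures: 1.00909e-10

1.00909e-10


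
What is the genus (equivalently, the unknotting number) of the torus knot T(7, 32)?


For a torus knot T(p,q), both the unknotting number and genus equal (p-1)(q-1)/2.
= (7-1)(32-1)/2
= 6*31/2
= 186/2 = 93

93


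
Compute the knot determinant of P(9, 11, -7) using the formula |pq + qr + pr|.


Step 1: Compute pq + qr + pr.
pq = 9*11 = 99
qr = 11*(-7) = -77
pr = 9*(-7) = -63
pq + qr + pr = 99 + (-77) + (-63) = -41
Step 2: Take absolute value.
det(P(9,11,-7)) = |-41| = 41

41


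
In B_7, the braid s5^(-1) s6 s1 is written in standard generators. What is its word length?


The word length counts the number of generators (including inverses).
Listing each generator: s5^(-1), s6, s1
There are 3 generators in this braid word.

3


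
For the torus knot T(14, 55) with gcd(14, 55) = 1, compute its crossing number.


For a torus knot T(p, q) with gcd(p,q)=1,
the crossing number is min(p*(q-1), q*(p-1)).
p*(q-1) = 14*54 = 756
q*(p-1) = 55*13 = 715
min(756, 715) = 715

715


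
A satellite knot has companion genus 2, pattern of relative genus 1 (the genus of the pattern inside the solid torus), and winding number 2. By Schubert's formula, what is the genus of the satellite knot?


Schubert: g(satellite) = g_rel(pattern) + |winding| * g(companion),
where g_rel(pattern) is the genus of the pattern relative to the solid torus.
= 1 + 2 * 2
= 1 + 4 = 5

5


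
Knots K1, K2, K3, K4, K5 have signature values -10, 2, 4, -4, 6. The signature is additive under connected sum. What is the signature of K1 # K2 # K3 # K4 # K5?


The signature is additive under connected sum.
signature(K1 # K2 # K3 # K4 # K5) = (-10) + (2) + (4) + (-4) + (6)
= -2

-2


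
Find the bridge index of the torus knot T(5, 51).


The bridge number of T(p,q) is min(p,q).
min(5, 51) = 5

5


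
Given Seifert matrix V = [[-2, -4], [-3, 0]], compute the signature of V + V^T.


Step 1: V + V^T = [[-4, -7], [-7, 0]]
Step 2: trace = -4, det = -49
Step 3: Discriminant = (-4)^2 - 4*(-49) = 212
Step 4: Eigenvalues: 5.28011, -9.28011
Step 5: Signature = (# positive eigenvalues) - (# negative eigenvalues) = 0

0


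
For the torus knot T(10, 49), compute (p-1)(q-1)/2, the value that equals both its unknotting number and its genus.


For a torus knot T(p,q), both the unknotting number and genus equal (p-1)(q-1)/2.
= (10-1)(49-1)/2
= 9*48/2
= 432/2 = 216

216


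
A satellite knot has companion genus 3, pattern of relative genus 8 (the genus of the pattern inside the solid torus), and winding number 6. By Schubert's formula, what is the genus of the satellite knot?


Schubert: g(satellite) = g_rel(pattern) + |winding| * g(companion),
where g_rel(pattern) is the genus of the pattern relative to the solid torus.
= 8 + 6 * 3
= 8 + 18 = 26

26


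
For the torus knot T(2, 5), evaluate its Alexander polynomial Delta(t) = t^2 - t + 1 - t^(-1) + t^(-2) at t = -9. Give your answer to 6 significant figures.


Substituting t = -9 into Delta(t) = t^2 - t + 1 - t^(-1) + t^(-2):
Term values: (81) + (9) + (1) + (0.111111) + (0.0123457)
Sum = 91.12345679
Rounded to 6 significant figures: 91.1235

91.1235


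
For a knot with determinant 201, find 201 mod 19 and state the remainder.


Step 1: A knot is p-colorable if and only if p divides its determinant.
Step 2: Compute 201 mod 19.
201 = 10 * 19 + 11
Step 3: 201 mod 19 = 11
Step 4: The knot is 19-colorable: no

11


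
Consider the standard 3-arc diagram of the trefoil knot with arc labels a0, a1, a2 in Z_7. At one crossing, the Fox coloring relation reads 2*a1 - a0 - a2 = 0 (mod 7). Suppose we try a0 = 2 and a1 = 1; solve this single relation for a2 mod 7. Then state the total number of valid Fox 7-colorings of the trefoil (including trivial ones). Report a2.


Step 1: Apply the given crossing relation 2*a1 - a0 - a2 = 0 (mod 7).
  a2 = 2*a1 - a0 mod 7
  a2 = 2*1 - 2 mod 7
  a2 = 2 - 2 mod 7
  a2 = 0 mod 7 = 0
Step 2: The trefoil has determinant 3.
  Number of Fox p-colorings (p prime) is p^2 if p = 3, else p.
  Since 7 does not divide 3, only trivial (constant) colorings exist.
  (So the trial a0 = 2, a1 = 1 with a0 != a1 does NOT extend to a valid coloring of the whole trefoil: the other two crossing relations require 3*(a1 - a0) = 0 (mod 7), which fails.)
  Total colorings = 7
Step 3: a2 = 0, total Fox 7-colorings = 7

0


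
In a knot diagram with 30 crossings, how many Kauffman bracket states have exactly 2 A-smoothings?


We choose which 2 of 30 crossings get A-smoothings.
C(30, 2) = 30! / (2! * 28!)
= 435

435


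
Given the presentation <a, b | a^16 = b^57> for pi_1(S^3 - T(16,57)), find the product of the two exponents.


The relation is a^16 = b^57.
Product of exponents = 16 * 57
= 912

912


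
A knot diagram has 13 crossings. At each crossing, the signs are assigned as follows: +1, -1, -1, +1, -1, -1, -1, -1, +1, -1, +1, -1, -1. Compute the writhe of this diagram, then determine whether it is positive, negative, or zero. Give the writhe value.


Step 1: Count positive crossings (+1).
Positive crossings: 4
Step 2: Count negative crossings (-1).
Negative crossings: 9
Step 3: Writhe = (positive) - (negative)
w = 4 - 9 = -5
Step 4: |w| = 5, and w is negative

-5


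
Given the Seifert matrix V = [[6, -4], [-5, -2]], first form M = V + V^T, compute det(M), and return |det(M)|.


Step 1: Form V + V^T where V = [[6, -4], [-5, -2]]
  V^T = [[6, -5], [-4, -2]]
  V + V^T = [[12, -9], [-9, -4]]
Step 2: det(V + V^T) = 12*(-4) - (-9)*(-9)
  = -48 - 81 = -129
Step 3: Knot determinant = |det(V + V^T)| = |-129| = 129

129


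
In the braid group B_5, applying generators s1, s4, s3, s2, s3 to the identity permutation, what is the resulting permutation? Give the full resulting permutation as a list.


Starting with identity [1, 2, 3, 4, 5].
Apply generators in sequence:
  After s1: [2, 1, 3, 4, 5]
  After s4: [2, 1, 3, 5, 4]
  After s3: [2, 1, 5, 3, 4]
  After s2: [2, 5, 1, 3, 4]
  After s3: [2, 5, 3, 1, 4]
Final permutation: [2, 5, 3, 1, 4]

[2, 5, 3, 1, 4]


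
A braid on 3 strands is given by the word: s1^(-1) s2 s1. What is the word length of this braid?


The word length counts the number of generators (including inverses).
Listing each generator: s1^(-1), s2, s1
There are 3 generators in this braid word.

3


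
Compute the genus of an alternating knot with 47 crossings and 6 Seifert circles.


For alternating knots, g = (c - s + 1)/2.
= (47 - 6 + 1)/2
= 42/2 = 21

21


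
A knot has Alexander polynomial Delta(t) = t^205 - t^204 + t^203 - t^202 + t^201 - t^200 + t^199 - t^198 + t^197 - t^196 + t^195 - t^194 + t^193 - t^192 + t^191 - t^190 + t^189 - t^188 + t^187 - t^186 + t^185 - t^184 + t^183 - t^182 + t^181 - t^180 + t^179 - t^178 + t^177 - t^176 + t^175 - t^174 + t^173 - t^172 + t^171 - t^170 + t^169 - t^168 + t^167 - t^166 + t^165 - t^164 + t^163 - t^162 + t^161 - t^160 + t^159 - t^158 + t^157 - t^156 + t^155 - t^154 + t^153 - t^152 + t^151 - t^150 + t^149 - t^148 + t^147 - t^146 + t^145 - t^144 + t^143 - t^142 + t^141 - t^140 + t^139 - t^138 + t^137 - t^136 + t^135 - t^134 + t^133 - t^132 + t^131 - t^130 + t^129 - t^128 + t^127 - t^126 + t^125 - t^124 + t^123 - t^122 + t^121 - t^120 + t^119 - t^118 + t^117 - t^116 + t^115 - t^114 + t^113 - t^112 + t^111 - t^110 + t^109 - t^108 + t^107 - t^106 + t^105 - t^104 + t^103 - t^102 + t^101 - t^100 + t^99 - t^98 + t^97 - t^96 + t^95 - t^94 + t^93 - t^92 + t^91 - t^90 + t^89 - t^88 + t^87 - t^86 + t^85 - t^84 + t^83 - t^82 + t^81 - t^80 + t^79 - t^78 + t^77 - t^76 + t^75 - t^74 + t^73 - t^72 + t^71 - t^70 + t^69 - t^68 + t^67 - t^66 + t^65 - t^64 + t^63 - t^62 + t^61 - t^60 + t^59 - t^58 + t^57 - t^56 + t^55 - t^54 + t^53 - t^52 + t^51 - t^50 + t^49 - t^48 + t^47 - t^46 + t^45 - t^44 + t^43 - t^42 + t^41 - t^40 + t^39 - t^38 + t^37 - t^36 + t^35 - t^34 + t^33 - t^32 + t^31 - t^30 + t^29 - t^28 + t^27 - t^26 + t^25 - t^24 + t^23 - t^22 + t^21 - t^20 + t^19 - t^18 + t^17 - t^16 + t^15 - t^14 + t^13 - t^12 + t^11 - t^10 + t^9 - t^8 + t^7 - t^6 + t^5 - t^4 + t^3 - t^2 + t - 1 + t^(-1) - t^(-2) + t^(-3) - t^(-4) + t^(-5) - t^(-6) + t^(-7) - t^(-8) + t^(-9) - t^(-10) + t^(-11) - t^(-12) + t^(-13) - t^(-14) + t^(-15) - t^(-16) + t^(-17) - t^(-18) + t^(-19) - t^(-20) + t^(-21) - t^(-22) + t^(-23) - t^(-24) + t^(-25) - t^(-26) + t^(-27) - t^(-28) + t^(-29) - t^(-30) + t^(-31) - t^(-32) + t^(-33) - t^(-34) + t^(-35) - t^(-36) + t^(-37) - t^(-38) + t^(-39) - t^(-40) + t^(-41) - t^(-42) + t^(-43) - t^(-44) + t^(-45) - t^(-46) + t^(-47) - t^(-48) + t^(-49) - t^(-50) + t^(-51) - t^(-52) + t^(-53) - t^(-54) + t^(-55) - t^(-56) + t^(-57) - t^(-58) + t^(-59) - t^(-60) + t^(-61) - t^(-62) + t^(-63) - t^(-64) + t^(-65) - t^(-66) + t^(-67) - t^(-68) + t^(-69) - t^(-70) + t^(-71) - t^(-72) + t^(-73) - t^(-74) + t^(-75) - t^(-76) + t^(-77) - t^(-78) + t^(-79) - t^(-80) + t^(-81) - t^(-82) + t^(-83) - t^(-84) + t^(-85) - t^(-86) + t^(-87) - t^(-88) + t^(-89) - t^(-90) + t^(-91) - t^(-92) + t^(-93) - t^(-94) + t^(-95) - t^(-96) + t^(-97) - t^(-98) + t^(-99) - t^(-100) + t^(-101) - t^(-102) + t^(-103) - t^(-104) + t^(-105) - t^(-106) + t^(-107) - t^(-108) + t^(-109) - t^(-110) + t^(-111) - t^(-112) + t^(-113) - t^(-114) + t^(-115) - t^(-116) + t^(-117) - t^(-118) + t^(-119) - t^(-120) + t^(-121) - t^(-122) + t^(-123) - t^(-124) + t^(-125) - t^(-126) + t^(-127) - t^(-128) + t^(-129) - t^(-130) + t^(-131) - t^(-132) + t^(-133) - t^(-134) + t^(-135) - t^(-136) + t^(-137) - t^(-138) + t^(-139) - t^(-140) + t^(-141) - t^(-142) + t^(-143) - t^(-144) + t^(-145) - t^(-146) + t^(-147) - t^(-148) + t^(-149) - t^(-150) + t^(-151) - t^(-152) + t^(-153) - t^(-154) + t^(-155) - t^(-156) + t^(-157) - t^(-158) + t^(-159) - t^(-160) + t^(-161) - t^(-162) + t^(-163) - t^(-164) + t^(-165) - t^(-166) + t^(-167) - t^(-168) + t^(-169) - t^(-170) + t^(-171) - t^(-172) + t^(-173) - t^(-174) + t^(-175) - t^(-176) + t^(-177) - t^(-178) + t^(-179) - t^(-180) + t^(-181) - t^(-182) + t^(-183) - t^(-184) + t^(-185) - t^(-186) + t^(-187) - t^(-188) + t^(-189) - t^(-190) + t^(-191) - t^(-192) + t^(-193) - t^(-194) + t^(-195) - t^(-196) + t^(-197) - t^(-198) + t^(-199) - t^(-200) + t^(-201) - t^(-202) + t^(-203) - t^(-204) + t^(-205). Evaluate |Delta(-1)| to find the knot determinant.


Step 1: The polynomial has 411 terms with alternating signs, exponents from 205 down to -205.
Step 2: Substitute t = -1. The i-th term has coefficient (-1)^i and exponent (m-i),
  so its value is (-1)^i * (-1)^(m-i) = (-1)^m = -1 for every i.
Step 3: All 411 terms equal -1, so Delta(-1) = 411 * (-1) = -411
Step 4: |Delta(-1)| = 411

411


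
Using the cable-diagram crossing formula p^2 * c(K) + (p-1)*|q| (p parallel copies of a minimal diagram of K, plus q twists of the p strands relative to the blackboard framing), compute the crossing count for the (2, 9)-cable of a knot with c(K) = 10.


Step 1: Each of the c(K) crossings of the companion diagram becomes p*p = p^2 crossings among the p parallel strands, and each of the |q| twists s_1 s_2 ... s_(p-1) adds (p-1) crossings.
  Crossings = p^2 * c(K) + (p-1)*|q|
Step 2: = 2^2 * 10 + (2-1)*9
Step 3: = 4*10 + 1*9
Step 4: = 40 + 9 = 49

49


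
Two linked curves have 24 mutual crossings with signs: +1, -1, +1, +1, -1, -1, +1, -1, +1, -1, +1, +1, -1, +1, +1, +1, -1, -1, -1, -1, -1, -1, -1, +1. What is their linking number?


Step 1: Count positive crossings: 11
Step 2: Count negative crossings: 13
Step 3: Sum of signs = 11 - 13 = -2
Step 4: Linking number = sum/2 = -2/2 = -1

-1
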